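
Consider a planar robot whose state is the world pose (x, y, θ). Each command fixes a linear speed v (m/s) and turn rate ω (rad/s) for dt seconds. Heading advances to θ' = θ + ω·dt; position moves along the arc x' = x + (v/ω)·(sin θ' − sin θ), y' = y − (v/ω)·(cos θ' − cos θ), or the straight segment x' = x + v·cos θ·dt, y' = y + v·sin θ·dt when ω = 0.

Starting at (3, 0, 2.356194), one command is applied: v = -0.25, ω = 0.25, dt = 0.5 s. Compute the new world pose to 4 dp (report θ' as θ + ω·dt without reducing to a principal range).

(3.0937, -0.0826, 2.4812)

θ' = 2.3562 + 0.25·0.5 = 2.4812
R = v/ω = -0.25/0.25 = -1.0000
x' = 3 + -1.0000·(sin 2.4812 − sin 2.3562) = 3.0937
y' = 0 − -1.0000·(cos 2.4812 − cos 2.3562) = -0.0826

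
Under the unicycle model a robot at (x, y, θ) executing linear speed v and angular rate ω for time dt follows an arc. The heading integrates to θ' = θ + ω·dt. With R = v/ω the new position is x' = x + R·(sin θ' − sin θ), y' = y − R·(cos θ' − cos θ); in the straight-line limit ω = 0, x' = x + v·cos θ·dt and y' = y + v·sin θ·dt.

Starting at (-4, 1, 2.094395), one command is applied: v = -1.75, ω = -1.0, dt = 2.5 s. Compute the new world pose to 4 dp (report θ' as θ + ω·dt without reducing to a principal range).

(-6.2061, -1.4830, -0.4056)

θ' = 2.0944 + -1.0·2.5 = -0.4056
R = v/ω = -1.75/-1.0 = 1.7500
x' = -4 + 1.7500·(sin -0.4056 − sin 2.0944) = -6.2061
y' = 1 − 1.7500·(cos -0.4056 − cos 2.0944) = -1.4830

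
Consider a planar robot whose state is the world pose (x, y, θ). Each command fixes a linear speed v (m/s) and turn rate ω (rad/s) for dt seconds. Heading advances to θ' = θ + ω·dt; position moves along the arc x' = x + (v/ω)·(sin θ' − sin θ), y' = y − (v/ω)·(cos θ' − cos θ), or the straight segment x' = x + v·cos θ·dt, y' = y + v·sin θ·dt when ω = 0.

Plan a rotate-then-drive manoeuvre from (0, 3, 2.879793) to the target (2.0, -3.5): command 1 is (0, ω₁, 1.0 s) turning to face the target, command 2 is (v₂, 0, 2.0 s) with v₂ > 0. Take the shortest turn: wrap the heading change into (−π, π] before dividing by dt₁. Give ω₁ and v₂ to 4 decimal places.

heading to target = atan2(-3.5−3, 2−0) = -1.2723
Δθ = wrap(-1.2723 − 2.8798) = 2.1311; ω₁ = Δθ/dt₁ = 2.1311
distance = √((2−0)² + (-3.5−3)²) = 6.8007; v₂ = distance/dt₂ = 3.4004

ω₁ = 2.1311, v₂ = 3.4004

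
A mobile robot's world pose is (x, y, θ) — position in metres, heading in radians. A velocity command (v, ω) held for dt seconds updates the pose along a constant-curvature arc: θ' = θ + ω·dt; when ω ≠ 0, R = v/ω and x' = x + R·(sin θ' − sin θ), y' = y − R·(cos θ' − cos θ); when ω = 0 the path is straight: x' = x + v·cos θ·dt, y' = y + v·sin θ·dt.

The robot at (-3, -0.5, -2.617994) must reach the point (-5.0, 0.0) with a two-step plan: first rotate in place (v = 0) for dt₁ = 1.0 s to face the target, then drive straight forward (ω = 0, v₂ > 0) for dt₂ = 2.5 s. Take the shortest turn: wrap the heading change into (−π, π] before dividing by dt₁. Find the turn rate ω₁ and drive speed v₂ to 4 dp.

ω₁ = -0.7686, v₂ = 0.8246

heading to target = atan2(0−-0.5, -5−-3) = 2.8966
Δθ = wrap(2.8966 − -2.6180) = -0.7686; ω₁ = Δθ/dt₁ = -0.7686
distance = √((-5−-3)² + (0−-0.5)²) = 2.0616; v₂ = distance/dt₂ = 0.8246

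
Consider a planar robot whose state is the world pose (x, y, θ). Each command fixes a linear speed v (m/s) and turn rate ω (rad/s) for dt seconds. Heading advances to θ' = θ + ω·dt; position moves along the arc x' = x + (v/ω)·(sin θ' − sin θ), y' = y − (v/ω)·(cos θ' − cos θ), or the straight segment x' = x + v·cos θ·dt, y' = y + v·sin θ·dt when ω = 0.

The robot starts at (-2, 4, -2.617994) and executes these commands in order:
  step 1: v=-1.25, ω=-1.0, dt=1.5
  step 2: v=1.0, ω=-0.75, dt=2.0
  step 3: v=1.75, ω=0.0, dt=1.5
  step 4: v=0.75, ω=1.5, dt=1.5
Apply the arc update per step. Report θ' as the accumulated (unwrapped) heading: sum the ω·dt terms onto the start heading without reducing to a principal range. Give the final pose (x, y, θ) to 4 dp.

(1.8113, 7.9140, -3.3680)

step 1: θ'=-4.1180 (R=1.2500) → pose (-0.3394, 3.6175, -4.1180)
step 2: θ'=-5.6180 (R=-1.3333) → pose (-0.0577, 5.4132, -5.6180)
step 3: θ'=-5.6180 (straight) → pose (2.0077, 7.0334, -5.6180)
step 4: θ'=-3.3680 (R=0.5000) → pose (1.8113, 7.9140, -3.3680)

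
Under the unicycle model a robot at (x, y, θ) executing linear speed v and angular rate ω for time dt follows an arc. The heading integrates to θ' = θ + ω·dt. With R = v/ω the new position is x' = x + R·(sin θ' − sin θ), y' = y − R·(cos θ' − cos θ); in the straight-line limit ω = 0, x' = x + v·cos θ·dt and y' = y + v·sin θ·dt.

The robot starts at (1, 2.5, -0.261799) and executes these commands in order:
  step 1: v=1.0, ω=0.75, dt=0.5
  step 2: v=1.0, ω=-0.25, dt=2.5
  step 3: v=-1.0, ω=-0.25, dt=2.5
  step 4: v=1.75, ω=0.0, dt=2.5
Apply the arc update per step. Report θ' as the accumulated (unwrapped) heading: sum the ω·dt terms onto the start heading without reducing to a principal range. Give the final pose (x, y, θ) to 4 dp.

step 1: θ'=0.1132 (R=1.3333) → pose (1.4957, 2.4631, 0.1132)
step 2: θ'=-0.5118 (R=-4.0000) → pose (3.9065, 1.9762, -0.5118)
step 3: θ'=-1.1368 (R=4.0000) → pose (2.2363, 3.7816, -1.1368)
step 4: θ'=-1.1368 (straight) → pose (4.0760, -0.1878, -1.1368)

(4.0760, -0.1878, -1.1368)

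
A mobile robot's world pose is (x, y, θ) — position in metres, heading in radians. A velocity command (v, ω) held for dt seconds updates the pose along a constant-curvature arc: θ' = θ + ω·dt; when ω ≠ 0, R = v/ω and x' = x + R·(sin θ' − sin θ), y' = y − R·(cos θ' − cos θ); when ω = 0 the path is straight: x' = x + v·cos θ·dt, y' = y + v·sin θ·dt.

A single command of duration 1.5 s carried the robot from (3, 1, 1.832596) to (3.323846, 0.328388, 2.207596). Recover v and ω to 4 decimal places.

Δθ = 2.207596 − 1.832596 = 0.375000
ω = Δθ/dt = 0.375000/1.5 = 0.2500
R = −Δy/(cos θ' − cos θ) = -2.0000
v = R·ω = -2.0000·0.2500 = -0.5000

v = -0.5000, ω = 0.2500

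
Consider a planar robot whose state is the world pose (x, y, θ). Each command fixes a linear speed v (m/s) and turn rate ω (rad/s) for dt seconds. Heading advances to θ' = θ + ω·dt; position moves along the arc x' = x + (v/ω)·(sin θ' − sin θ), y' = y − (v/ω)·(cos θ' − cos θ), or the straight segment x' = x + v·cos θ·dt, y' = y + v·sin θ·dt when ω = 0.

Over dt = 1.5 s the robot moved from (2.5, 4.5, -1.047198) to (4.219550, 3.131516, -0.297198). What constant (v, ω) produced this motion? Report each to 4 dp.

v = 1.5000, ω = 0.5000

Δθ = -0.297198 − -1.047198 = 0.750000
ω = Δθ/dt = 0.750000/1.5 = 0.5000
R = Δx/(sin θ' − sin θ) = 3.0000
v = R·ω = 3.0000·0.5000 = 1.5000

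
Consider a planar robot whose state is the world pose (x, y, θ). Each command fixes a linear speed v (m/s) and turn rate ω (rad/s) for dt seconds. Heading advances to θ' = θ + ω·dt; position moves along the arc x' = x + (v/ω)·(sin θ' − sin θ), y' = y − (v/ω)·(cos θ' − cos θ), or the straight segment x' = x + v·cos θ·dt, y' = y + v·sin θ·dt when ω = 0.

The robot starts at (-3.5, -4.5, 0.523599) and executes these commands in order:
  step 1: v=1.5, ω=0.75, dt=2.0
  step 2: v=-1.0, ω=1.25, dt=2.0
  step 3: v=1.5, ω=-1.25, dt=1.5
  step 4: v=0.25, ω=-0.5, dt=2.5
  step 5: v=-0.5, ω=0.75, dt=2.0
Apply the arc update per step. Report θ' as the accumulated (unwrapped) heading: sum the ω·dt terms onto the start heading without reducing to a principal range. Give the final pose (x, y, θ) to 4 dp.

(-2.7026, -2.7602, 2.8986)

step 1: θ'=2.0236 (R=2.0000) → pose (-2.7016, -1.8930, 2.0236)
step 2: θ'=4.5236 (R=-0.8000) → pose (-1.1964, -1.6931, 4.5236)
step 3: θ'=2.6486 (R=-1.2000) → pose (-2.9430, -2.5250, 2.6486)
step 4: θ'=1.3986 (R=-0.5000) → pose (-3.1990, -1.9989, 1.3986)
step 5: θ'=2.8986 (R=-0.6667) → pose (-2.7026, -2.7602, 2.8986)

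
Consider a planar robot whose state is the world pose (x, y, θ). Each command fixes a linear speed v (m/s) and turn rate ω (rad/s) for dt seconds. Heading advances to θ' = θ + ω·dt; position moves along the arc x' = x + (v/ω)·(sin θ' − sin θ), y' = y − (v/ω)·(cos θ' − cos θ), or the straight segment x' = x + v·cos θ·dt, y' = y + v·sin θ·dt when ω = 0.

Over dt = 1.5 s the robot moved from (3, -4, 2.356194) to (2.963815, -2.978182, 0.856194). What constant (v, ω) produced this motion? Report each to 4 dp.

Δθ = 0.856194 − 2.356194 = -1.500000
ω = Δθ/dt = -1.500000/1.5 = -1.0000
R = −Δy/(cos θ' − cos θ) = -0.7500
v = R·ω = -0.7500·-1.0000 = 0.7500

v = 0.7500, ω = -1.0000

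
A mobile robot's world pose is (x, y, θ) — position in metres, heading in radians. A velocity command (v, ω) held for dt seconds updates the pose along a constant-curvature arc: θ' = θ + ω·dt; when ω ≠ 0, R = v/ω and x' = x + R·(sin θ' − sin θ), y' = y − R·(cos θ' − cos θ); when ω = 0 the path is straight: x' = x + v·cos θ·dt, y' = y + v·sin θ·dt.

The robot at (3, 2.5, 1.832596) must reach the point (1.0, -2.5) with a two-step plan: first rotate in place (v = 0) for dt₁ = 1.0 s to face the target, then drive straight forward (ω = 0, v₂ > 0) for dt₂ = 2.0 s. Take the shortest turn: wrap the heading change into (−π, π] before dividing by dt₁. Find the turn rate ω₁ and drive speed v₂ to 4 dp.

heading to target = atan2(-2.5−2.5, 1−3) = -1.9513
Δθ = wrap(-1.9513 − 1.8326) = 2.4993; ω₁ = Δθ/dt₁ = 2.4993
distance = √((1−3)² + (-2.5−2.5)²) = 5.3852; v₂ = distance/dt₂ = 2.6926

ω₁ = 2.4993, v₂ = 2.6926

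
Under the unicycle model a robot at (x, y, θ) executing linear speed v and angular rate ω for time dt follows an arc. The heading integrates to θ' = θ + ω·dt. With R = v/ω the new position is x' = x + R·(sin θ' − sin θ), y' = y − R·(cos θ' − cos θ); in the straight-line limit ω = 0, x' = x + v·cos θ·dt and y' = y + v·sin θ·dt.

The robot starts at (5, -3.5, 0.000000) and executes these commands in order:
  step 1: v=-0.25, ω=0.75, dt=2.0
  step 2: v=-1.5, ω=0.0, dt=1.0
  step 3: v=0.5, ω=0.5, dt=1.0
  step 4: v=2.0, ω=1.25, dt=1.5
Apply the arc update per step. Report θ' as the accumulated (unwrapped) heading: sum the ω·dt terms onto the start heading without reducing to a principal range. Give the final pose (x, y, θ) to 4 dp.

(1.9473, -4.2963, 3.8750)

step 1: θ'=1.5000 (R=-0.3333) → pose (4.6675, -3.8098, 1.5000)
step 2: θ'=1.5000 (straight) → pose (4.5614, -5.3060, 1.5000)
step 3: θ'=2.0000 (R=1.0000) → pose (4.4732, -4.8191, 2.0000)
step 4: θ'=3.8750 (R=1.6000) → pose (1.9473, -4.2963, 3.8750)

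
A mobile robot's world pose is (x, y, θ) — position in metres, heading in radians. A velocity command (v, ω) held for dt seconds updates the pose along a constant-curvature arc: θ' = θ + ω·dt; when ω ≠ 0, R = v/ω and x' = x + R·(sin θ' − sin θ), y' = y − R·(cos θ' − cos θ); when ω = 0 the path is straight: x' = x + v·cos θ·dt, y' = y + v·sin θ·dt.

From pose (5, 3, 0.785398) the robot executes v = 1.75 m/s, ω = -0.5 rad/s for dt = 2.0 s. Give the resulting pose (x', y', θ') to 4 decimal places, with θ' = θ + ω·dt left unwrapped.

(8.2202, 3.9448, -0.2146)

θ' = 0.7854 + -0.5·2.0 = -0.2146
R = v/ω = 1.75/-0.5 = -3.5000
x' = 5 + -3.5000·(sin -0.2146 − sin 0.7854) = 8.2202
y' = 3 − -3.5000·(cos -0.2146 − cos 0.7854) = 3.9448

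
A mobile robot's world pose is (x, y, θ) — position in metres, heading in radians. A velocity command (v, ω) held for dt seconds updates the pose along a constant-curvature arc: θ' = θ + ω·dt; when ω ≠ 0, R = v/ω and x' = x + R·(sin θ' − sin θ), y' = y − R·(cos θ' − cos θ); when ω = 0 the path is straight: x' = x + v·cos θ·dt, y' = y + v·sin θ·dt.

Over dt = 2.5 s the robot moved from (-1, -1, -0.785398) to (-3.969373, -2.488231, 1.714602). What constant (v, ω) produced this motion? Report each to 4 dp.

Δθ = 1.714602 − -0.785398 = 2.500000
ω = Δθ/dt = 2.500000/2.5 = 1.0000
R = Δx/(sin θ' − sin θ) = -1.7500
v = R·ω = -1.7500·1.0000 = -1.7500

v = -1.7500, ω = 1.0000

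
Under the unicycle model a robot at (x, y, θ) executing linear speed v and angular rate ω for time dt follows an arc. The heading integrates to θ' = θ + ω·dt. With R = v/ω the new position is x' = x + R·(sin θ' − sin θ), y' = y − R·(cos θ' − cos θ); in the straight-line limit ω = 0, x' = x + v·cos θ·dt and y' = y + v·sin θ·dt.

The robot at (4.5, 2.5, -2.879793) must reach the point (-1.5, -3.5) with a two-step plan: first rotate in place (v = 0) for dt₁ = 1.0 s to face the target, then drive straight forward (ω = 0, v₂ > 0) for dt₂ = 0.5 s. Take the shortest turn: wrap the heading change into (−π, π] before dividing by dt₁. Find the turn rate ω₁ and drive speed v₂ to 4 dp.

heading to target = atan2(-3.5−2.5, -1.5−4.5) = -2.3562
Δθ = wrap(-2.3562 − -2.8798) = 0.5236; ω₁ = Δθ/dt₁ = 0.5236
distance = √((-1.5−4.5)² + (-3.5−2.5)²) = 8.4853; v₂ = distance/dt₂ = 16.9706

ω₁ = 0.5236, v₂ = 16.9706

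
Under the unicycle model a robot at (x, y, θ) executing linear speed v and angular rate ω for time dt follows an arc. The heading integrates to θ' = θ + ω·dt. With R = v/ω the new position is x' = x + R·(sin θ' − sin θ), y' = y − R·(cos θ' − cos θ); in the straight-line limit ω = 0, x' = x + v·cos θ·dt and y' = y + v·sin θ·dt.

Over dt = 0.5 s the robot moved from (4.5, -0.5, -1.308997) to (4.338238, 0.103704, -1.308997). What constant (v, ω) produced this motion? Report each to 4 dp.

Δθ = -1.308997 − -1.308997 = 0.000000
ω = Δθ/dt = 0.000000/0.5 = 0.0000
ω = 0 → v = (Δx·cos θ + Δy·sin θ)/dt = -1.2500

v = -1.2500, ω = 0.0000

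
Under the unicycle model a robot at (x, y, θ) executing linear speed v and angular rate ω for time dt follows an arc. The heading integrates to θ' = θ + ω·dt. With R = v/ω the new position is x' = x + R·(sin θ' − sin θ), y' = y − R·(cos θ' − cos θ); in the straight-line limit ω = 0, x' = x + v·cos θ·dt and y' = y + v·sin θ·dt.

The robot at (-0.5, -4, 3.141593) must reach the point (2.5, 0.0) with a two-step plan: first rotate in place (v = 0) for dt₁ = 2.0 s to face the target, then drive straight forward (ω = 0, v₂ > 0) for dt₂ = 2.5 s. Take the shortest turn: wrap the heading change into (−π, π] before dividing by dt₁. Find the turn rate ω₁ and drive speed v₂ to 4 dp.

ω₁ = -1.1071, v₂ = 2.0000

heading to target = atan2(0−-4, 2.5−-0.5) = 0.9273
Δθ = wrap(0.9273 − 3.1416) = -2.2143; ω₁ = Δθ/dt₁ = -1.1071
distance = √((2.5−-0.5)² + (0−-4)²) = 5.0000; v₂ = distance/dt₂ = 2.0000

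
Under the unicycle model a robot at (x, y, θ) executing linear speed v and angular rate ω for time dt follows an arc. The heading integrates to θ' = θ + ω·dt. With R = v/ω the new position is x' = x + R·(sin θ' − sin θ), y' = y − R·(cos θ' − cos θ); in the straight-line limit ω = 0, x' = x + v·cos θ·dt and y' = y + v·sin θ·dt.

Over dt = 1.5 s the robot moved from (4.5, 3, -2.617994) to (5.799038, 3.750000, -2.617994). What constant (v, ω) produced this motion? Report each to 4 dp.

v = -1.0000, ω = 0.0000

Δθ = -2.617994 − -2.617994 = 0.000000
ω = Δθ/dt = 0.000000/1.5 = 0.0000
ω = 0 → v = (Δx·cos θ + Δy·sin θ)/dt = -1.0000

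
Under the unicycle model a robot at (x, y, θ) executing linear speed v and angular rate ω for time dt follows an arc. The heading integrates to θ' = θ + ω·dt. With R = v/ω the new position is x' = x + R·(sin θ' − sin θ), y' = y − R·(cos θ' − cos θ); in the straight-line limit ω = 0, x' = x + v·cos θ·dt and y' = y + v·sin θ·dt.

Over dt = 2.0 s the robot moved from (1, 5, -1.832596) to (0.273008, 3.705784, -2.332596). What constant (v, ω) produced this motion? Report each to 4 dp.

v = 0.7500, ω = -0.2500

Δθ = -2.332596 − -1.832596 = -0.500000
ω = Δθ/dt = -0.500000/2.0 = -0.2500
R = −Δy/(cos θ' − cos θ) = -3.0000
v = R·ω = -3.0000·-0.2500 = 0.7500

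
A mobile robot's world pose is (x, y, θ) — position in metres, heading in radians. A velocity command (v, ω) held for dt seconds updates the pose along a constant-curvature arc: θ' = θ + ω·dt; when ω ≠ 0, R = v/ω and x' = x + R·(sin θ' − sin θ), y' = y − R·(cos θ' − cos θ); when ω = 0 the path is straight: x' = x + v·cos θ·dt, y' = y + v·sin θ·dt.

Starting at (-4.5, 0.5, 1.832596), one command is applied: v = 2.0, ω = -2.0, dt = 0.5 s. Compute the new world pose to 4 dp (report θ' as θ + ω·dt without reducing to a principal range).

(-4.2738, 1.4318, 0.8326)

θ' = 1.8326 + -2.0·0.5 = 0.8326
R = v/ω = 2.0/-2.0 = -1.0000
x' = -4.5 + -1.0000·(sin 0.8326 − sin 1.8326) = -4.2738
y' = 0.5 − -1.0000·(cos 0.8326 − cos 1.8326) = 1.4318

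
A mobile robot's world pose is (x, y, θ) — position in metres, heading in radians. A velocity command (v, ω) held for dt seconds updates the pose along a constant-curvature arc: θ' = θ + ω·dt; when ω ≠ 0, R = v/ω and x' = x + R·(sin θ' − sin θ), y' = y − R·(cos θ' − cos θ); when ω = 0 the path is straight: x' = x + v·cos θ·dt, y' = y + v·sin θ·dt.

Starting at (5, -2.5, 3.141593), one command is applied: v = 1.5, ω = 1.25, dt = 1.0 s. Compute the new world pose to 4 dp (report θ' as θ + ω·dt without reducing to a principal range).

θ' = 3.1416 + 1.25·1.0 = 4.3916
R = v/ω = 1.5/1.25 = 1.2000
x' = 5 + 1.2000·(sin 4.3916 − sin 3.1416) = 3.8612
y' = -2.5 − 1.2000·(cos 4.3916 − cos 3.1416) = -3.3216

(3.8612, -3.3216, 4.3916)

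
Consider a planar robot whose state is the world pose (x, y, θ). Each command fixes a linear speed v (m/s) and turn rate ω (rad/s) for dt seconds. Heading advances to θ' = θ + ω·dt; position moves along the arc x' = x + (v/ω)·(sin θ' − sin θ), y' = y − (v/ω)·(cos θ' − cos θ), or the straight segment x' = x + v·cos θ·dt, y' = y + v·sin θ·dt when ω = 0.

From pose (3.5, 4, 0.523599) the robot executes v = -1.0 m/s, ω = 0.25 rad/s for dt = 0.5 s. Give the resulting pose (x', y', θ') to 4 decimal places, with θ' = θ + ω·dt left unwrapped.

(3.0837, 3.7236, 0.6486)

θ' = 0.5236 + 0.25·0.5 = 0.6486
R = v/ω = -1.0/0.25 = -4.0000
x' = 3.5 + -4.0000·(sin 0.6486 − sin 0.5236) = 3.0837
y' = 4 − -4.0000·(cos 0.6486 − cos 0.5236) = 3.7236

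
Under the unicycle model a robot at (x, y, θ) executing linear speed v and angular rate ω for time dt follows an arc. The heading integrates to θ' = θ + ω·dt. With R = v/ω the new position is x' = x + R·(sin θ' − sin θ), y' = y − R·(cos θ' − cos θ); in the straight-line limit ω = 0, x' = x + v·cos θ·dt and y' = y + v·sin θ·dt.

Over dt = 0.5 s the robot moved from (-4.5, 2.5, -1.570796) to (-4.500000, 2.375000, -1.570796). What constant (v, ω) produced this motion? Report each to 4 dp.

v = 0.2500, ω = 0.0000

Δθ = -1.570796 − -1.570796 = 0.000000
ω = Δθ/dt = 0.000000/0.5 = 0.0000
ω = 0 → v = (Δx·cos θ + Δy·sin θ)/dt = 0.2500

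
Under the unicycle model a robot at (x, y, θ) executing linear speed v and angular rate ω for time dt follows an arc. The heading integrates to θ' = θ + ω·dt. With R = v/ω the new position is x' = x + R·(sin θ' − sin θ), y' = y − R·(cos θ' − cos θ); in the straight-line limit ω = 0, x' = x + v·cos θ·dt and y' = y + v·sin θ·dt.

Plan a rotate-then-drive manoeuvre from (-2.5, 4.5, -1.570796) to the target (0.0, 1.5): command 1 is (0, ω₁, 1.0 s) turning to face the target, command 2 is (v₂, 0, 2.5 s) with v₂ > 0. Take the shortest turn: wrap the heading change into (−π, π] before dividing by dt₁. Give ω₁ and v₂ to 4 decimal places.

heading to target = atan2(1.5−4.5, 0−-2.5) = -0.8761
Δθ = wrap(-0.8761 − -1.5708) = 0.6947; ω₁ = Δθ/dt₁ = 0.6947
distance = √((0−-2.5)² + (1.5−4.5)²) = 3.9051; v₂ = distance/dt₂ = 1.5620

ω₁ = 0.6947, v₂ = 1.5620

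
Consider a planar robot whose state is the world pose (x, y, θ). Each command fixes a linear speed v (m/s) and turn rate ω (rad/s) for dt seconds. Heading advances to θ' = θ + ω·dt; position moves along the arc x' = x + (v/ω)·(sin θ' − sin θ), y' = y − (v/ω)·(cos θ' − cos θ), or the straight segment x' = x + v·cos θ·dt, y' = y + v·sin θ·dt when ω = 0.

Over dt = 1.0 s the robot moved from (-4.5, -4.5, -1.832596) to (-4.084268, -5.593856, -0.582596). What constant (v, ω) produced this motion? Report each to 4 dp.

Δθ = -0.582596 − -1.832596 = 1.250000
ω = Δθ/dt = 1.250000/1.0 = 1.2500
R = −Δy/(cos θ' − cos θ) = 1.0000
v = R·ω = 1.0000·1.2500 = 1.2500

v = 1.2500, ω = 1.2500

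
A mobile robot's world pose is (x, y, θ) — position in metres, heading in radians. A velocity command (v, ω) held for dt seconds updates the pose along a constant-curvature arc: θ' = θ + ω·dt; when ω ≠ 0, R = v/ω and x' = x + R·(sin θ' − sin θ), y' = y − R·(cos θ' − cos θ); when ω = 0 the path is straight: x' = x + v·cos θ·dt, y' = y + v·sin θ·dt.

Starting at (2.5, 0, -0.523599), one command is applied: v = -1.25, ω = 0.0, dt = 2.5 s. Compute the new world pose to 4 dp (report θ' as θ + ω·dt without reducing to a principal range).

θ' = -0.5236 + 0.0·2.5 = -0.5236
ω = 0 → straight: x' = 2.5 + -1.25·cos(-0.5236)·2.5 = -0.2063
y' = 0 + -1.25·sin(-0.5236)·2.5 = 1.5625

(-0.2063, 1.5625, -0.5236)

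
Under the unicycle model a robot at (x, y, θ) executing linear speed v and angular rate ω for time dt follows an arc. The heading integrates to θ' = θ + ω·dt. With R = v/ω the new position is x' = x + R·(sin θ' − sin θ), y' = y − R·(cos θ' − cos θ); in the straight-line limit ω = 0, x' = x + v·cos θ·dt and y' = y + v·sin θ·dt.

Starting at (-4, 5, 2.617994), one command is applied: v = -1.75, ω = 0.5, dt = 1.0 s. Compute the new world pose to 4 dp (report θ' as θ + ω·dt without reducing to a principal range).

θ' = 2.6180 + 0.5·1.0 = 3.1180
R = v/ω = -1.75/0.5 = -3.5000
x' = -4 + -3.5000·(sin 3.1180 − sin 2.6180) = -2.3326
y' = 5 − -3.5000·(cos 3.1180 − cos 2.6180) = 4.5321

(-2.3326, 4.5321, 3.1180)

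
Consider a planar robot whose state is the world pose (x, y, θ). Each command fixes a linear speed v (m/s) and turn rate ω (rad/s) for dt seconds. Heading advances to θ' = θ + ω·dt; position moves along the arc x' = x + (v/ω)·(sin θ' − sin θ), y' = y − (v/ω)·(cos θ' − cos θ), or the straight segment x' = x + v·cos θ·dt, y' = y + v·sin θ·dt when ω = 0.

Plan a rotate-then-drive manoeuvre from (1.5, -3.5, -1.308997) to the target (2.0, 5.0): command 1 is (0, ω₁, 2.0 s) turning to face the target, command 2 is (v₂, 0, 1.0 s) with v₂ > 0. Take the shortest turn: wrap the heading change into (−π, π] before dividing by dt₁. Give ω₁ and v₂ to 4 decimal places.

ω₁ = 1.4105, v₂ = 8.5147

heading to target = atan2(5−-3.5, 2−1.5) = 1.5120
Δθ = wrap(1.5120 − -1.3090) = 2.8210; ω₁ = Δθ/dt₁ = 1.4105
distance = √((2−1.5)² + (5−-3.5)²) = 8.5147; v₂ = distance/dt₂ = 8.5147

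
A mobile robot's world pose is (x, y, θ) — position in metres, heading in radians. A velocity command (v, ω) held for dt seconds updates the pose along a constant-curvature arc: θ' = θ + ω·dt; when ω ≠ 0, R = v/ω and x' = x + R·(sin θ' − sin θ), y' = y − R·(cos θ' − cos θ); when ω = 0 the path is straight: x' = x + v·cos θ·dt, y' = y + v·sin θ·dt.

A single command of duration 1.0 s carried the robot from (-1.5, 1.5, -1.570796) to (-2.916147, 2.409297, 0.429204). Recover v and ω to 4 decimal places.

v = -2.0000, ω = 2.0000

Δθ = 0.429204 − -1.570796 = 2.000000
ω = Δθ/dt = 2.000000/1.0 = 2.0000
R = Δx/(sin θ' − sin θ) = -1.0000
v = R·ω = -1.0000·2.0000 = -2.0000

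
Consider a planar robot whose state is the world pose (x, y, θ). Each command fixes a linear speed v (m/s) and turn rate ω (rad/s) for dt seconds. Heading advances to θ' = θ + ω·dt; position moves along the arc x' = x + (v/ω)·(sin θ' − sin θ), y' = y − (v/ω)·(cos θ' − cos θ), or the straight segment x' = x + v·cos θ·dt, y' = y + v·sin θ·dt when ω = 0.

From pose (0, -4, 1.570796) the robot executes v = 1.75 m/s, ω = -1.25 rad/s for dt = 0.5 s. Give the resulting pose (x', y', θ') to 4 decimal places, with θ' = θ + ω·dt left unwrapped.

(0.2647, -3.1809, 0.9458)

θ' = 1.5708 + -1.25·0.5 = 0.9458
R = v/ω = 1.75/-1.25 = -1.4000
x' = 0 + -1.4000·(sin 0.9458 − sin 1.5708) = 0.2647
y' = -4 − -1.4000·(cos 0.9458 − cos 1.5708) = -3.1809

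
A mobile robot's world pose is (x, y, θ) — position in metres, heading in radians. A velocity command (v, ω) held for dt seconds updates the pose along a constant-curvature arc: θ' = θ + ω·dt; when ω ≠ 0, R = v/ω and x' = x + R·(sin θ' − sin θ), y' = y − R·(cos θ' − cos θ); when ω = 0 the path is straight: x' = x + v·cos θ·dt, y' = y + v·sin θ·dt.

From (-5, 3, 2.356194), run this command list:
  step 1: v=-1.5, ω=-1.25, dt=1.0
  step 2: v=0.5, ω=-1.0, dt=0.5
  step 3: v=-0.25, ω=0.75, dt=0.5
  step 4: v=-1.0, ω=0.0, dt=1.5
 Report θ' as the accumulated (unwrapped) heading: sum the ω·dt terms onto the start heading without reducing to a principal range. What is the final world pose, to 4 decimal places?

(-5.5348, 0.4653, 0.9812)

step 1: θ'=1.1062 (R=1.2000) → pose (-4.7757, 1.6138, 1.1062)
step 2: θ'=0.6062 (R=-0.5000) → pose (-4.6136, 1.8007, 0.6062)
step 3: θ'=0.9812 (R=-0.3333) → pose (-4.7007, 1.7121, 0.9812)
step 4: θ'=0.9812 (straight) → pose (-5.5348, 0.4653, 0.9812)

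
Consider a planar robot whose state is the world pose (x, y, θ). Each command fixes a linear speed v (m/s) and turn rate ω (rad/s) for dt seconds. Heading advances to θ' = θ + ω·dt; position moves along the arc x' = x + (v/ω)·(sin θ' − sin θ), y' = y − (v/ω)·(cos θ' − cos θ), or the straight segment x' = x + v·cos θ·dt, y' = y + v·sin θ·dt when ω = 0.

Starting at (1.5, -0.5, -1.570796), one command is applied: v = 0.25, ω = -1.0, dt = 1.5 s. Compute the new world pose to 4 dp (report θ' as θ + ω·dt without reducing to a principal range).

θ' = -1.5708 + -1.0·1.5 = -3.0708
R = v/ω = 0.25/-1.0 = -0.2500
x' = 1.5 + -0.2500·(sin -3.0708 − sin -1.5708) = 1.2677
y' = -0.5 − -0.2500·(cos -3.0708 − cos -1.5708) = -0.7494

(1.2677, -0.7494, -3.0708)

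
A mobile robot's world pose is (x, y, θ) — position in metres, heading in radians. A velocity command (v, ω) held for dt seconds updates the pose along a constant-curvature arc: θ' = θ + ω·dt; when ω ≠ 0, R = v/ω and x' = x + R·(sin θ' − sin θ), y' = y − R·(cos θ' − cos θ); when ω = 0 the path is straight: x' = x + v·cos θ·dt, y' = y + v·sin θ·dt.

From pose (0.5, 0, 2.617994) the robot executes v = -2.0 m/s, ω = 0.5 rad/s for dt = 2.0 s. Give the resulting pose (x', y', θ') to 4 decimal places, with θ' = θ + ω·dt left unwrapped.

θ' = 2.6180 + 0.5·2.0 = 3.6180
R = v/ω = -2.0/0.5 = -4.0000
x' = 0.5 + -4.0000·(sin 3.6180 − sin 2.6180) = 4.3343
y' = 0 − -4.0000·(cos 3.6180 − cos 2.6180) = -0.0905

(4.3343, -0.0905, 3.6180)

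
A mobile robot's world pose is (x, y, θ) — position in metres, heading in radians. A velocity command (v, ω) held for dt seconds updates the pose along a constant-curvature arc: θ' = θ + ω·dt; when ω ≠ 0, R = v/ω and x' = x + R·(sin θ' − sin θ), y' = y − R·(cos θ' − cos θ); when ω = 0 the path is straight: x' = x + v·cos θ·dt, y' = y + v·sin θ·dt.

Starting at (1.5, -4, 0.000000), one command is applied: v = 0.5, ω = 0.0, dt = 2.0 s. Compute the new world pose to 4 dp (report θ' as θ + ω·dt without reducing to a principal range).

(2.5000, -4.0000, 0.0000)

θ' = 0.0000 + 0.0·2.0 = 0.0000
ω = 0 → straight: x' = 1.5 + 0.5·cos(0.0000)·2.0 = 2.5000
y' = -4 + 0.5·sin(0.0000)·2.0 = -4.0000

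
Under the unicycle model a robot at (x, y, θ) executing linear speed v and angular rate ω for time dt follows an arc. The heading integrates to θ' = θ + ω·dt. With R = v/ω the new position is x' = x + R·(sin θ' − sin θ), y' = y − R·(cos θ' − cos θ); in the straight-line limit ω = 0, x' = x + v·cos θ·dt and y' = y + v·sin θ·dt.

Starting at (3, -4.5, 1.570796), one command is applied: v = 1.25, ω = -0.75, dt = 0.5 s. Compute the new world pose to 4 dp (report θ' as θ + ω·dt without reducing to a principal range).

(3.1158, -3.8895, 1.1958)

θ' = 1.5708 + -0.75·0.5 = 1.1958
R = v/ω = 1.25/-0.75 = -1.6667
x' = 3 + -1.6667·(sin 1.1958 − sin 1.5708) = 3.1158
y' = -4.5 − -1.6667·(cos 1.1958 − cos 1.5708) = -3.8895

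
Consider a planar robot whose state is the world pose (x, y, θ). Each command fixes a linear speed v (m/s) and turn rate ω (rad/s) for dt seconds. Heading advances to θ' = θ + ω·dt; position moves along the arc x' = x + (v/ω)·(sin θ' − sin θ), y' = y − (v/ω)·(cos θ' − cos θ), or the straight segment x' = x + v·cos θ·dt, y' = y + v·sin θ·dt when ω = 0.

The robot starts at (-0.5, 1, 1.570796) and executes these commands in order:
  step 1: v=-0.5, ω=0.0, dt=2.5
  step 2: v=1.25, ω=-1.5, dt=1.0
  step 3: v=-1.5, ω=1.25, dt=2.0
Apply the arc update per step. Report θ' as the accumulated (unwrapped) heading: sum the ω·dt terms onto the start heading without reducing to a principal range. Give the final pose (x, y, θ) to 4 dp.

step 1: θ'=1.5708 (straight) → pose (-0.5000, -0.2500, 1.5708)
step 2: θ'=0.0708 (R=-0.8333) → pose (0.2744, 0.5812, 0.0708)
step 3: θ'=2.5708 (R=-1.2000) → pose (-0.2891, -1.6255, 2.5708)

(-0.2891, -1.6255, 2.5708)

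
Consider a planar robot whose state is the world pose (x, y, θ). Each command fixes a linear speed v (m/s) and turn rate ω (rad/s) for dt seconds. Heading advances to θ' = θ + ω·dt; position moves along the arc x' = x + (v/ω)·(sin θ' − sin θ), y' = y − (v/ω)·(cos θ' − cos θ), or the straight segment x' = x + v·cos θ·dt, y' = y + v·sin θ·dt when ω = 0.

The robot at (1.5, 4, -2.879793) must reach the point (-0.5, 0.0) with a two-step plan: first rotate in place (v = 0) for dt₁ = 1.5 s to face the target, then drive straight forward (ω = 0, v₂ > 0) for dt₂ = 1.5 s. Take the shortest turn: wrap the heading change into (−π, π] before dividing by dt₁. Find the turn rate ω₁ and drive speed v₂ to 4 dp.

ω₁ = 0.5636, v₂ = 2.9814

heading to target = atan2(0−4, -0.5−1.5) = -2.0344
Δθ = wrap(-2.0344 − -2.8798) = 0.8453; ω₁ = Δθ/dt₁ = 0.5636
distance = √((-0.5−1.5)² + (0−4)²) = 4.4721; v₂ = distance/dt₂ = 2.9814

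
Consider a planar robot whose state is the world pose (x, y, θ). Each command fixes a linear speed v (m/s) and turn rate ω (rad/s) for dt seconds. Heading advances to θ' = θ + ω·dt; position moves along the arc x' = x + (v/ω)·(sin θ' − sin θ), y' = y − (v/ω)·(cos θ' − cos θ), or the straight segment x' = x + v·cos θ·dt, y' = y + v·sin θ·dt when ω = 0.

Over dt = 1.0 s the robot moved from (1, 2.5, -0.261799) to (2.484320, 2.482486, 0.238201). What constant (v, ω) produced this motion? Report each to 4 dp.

Δθ = 0.238201 − -0.261799 = 0.500000
ω = Δθ/dt = 0.500000/1.0 = 0.5000
R = Δx/(sin θ' − sin θ) = 3.0000
v = R·ω = 3.0000·0.5000 = 1.5000

v = 1.5000, ω = 0.5000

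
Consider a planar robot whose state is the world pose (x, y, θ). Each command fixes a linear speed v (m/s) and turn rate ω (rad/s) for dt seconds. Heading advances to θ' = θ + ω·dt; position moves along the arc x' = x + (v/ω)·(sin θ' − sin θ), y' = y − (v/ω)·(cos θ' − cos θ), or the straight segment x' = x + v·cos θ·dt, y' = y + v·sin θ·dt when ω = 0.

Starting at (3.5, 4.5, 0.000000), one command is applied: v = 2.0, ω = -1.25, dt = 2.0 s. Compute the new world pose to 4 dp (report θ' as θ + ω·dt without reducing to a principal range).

θ' = 0.0000 + -1.25·2.0 = -2.5000
R = v/ω = 2.0/-1.25 = -1.6000
x' = 3.5 + -1.6000·(sin -2.5000 − sin 0.0000) = 4.4576
y' = 4.5 − -1.6000·(cos -2.5000 − cos 0.0000) = 1.6182

(4.4576, 1.6182, -2.5000)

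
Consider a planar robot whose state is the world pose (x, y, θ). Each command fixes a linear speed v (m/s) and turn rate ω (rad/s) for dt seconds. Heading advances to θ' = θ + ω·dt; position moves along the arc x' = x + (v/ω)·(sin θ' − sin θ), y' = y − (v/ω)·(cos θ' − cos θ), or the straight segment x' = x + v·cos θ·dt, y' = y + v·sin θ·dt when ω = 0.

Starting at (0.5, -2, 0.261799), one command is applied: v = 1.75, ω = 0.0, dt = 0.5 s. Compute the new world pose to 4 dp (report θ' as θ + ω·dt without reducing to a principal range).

θ' = 0.2618 + 0.0·0.5 = 0.2618
ω = 0 → straight: x' = 0.5 + 1.75·cos(0.2618)·0.5 = 1.3452
y' = -2 + 1.75·sin(0.2618)·0.5 = -1.7735

(1.3452, -1.7735, 0.2618)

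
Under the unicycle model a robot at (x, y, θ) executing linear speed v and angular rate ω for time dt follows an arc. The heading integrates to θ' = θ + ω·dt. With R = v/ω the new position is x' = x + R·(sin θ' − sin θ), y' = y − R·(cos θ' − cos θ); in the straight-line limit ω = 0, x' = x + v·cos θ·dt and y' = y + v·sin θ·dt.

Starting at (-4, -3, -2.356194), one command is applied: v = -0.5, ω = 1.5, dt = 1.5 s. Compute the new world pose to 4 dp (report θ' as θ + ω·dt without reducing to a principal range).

(-4.2004, -2.4328, -0.1062)

θ' = -2.3562 + 1.5·1.5 = -0.1062
R = v/ω = -0.5/1.5 = -0.3333
x' = -4 + -0.3333·(sin -0.1062 − sin -2.3562) = -4.2004
y' = -3 − -0.3333·(cos -0.1062 − cos -2.3562) = -2.4328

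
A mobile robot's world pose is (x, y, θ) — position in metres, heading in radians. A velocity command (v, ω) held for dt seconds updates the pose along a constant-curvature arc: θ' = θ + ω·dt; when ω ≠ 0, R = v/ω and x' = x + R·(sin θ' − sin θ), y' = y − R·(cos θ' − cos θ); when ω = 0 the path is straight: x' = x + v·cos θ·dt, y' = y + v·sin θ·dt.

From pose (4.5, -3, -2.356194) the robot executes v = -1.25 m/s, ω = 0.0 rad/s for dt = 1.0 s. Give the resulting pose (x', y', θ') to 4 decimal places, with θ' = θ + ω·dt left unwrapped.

(5.3839, -2.1161, -2.3562)

θ' = -2.3562 + 0.0·1.0 = -2.3562
ω = 0 → straight: x' = 4.5 + -1.25·cos(-2.3562)·1.0 = 5.3839
y' = -3 + -1.25·sin(-2.3562)·1.0 = -2.1161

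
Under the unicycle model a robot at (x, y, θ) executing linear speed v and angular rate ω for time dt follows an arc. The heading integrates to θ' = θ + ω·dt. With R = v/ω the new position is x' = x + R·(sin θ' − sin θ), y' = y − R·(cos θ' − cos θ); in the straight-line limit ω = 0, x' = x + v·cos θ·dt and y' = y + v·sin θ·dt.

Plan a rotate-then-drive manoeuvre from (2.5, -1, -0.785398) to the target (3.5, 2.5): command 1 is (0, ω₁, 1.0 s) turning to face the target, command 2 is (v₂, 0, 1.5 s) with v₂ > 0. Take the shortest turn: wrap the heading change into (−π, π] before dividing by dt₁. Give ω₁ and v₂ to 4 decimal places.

ω₁ = 2.0779, v₂ = 2.4267

heading to target = atan2(2.5−-1, 3.5−2.5) = 1.2925
Δθ = wrap(1.2925 − -0.7854) = 2.0779; ω₁ = Δθ/dt₁ = 2.0779
distance = √((3.5−2.5)² + (2.5−-1)²) = 3.6401; v₂ = distance/dt₂ = 2.4267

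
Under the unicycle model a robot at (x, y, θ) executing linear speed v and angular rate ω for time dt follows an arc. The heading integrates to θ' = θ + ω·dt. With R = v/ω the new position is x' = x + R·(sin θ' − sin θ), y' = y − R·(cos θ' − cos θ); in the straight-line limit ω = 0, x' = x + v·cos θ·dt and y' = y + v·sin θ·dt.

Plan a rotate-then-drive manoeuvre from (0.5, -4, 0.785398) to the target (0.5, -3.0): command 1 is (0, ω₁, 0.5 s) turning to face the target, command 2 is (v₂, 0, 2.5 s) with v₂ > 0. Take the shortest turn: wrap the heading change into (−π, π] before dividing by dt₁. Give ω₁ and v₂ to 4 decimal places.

heading to target = atan2(-3−-4, 0.5−0.5) = 1.5708
Δθ = wrap(1.5708 − 0.7854) = 0.7854; ω₁ = Δθ/dt₁ = 1.5708
distance = √((0.5−0.5)² + (-3−-4)²) = 1.0000; v₂ = distance/dt₂ = 0.4000

ω₁ = 1.5708, v₂ = 0.4000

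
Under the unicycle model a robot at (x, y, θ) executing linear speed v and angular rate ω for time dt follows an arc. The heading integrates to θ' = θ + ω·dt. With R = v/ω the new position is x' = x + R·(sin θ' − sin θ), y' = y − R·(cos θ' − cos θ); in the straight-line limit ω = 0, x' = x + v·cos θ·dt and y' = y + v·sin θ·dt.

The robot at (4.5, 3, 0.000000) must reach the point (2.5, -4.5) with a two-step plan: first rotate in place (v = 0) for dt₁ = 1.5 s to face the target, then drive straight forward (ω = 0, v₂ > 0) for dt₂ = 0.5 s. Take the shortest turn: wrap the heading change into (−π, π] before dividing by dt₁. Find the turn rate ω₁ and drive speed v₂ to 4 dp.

heading to target = atan2(-4.5−3, 2.5−4.5) = -1.8314
Δθ = wrap(-1.8314 − 0.0000) = -1.8314; ω₁ = Δθ/dt₁ = -1.2209
distance = √((2.5−4.5)² + (-4.5−3)²) = 7.7621; v₂ = distance/dt₂ = 15.5242

ω₁ = -1.2209, v₂ = 15.5242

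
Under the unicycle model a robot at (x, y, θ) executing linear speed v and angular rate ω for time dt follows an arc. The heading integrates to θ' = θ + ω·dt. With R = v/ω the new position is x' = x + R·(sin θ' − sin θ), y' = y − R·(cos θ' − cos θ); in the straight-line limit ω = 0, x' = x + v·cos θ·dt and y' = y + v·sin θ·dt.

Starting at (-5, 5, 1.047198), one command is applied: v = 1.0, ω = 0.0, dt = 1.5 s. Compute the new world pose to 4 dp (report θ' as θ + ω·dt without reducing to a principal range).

θ' = 1.0472 + 0.0·1.5 = 1.0472
ω = 0 → straight: x' = -5 + 1.0·cos(1.0472)·1.5 = -4.2500
y' = 5 + 1.0·sin(1.0472)·1.5 = 6.2990

(-4.2500, 6.2990, 1.0472)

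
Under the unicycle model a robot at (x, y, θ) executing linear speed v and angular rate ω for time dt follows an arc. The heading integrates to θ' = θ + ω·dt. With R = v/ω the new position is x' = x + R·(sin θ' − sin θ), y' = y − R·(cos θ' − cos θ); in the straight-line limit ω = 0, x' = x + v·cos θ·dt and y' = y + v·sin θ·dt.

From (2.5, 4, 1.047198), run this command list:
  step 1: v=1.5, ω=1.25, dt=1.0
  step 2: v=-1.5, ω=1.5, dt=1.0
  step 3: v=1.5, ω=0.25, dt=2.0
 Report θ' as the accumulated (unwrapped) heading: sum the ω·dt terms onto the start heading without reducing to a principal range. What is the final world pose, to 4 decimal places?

step 1: θ'=2.2972 (R=1.2000) → pose (2.3579, 5.3970, 2.2972)
step 2: θ'=3.7972 (R=-1.0000) → pose (3.7151, 5.2685, 3.7972)
step 3: θ'=4.2972 (R=6.0000) → pose (1.8827, 2.9326, 4.2972)

(1.8827, 2.9326, 4.2972)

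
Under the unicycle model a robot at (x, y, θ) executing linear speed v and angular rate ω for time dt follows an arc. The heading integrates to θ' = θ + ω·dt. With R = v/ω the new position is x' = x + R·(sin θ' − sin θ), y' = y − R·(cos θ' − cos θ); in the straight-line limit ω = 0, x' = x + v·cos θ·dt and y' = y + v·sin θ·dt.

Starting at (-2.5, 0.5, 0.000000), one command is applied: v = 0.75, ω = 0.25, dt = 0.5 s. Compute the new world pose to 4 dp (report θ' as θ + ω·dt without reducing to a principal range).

(-2.1260, 0.5234, 0.1250)

θ' = 0.0000 + 0.25·0.5 = 0.1250
R = v/ω = 0.75/0.25 = 3.0000
x' = -2.5 + 3.0000·(sin 0.1250 − sin 0.0000) = -2.1260
y' = 0.5 − 3.0000·(cos 0.1250 − cos 0.0000) = 0.5234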